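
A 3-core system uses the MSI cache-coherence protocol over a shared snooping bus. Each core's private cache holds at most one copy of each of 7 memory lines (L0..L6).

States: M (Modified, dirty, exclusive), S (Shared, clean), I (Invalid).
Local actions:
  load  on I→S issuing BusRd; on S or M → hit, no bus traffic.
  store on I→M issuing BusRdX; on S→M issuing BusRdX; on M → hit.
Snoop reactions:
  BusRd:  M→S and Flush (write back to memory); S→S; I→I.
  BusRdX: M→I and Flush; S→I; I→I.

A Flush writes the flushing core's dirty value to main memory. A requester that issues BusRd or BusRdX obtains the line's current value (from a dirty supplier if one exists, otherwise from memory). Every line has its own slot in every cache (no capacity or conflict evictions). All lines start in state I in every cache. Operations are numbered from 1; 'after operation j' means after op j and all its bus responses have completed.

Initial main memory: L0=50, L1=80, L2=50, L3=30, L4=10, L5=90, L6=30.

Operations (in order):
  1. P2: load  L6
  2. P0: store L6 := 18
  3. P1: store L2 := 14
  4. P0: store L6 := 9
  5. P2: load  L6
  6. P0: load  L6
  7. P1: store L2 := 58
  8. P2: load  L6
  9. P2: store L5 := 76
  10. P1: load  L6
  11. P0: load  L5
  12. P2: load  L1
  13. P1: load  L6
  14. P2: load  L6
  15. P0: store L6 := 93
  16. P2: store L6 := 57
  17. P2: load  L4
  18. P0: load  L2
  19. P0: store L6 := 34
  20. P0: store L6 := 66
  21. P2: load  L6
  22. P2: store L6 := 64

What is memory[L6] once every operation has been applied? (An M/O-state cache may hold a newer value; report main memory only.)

memory[L6] = 66

[1] P2: load  L6 | P0:I, P1:I, P2:S(30) | bus: BusRd
[2] P0: store L6 := 18 | P0:M(18), P1:I, P2:I | bus: BusRdX
[3] P1: store L2 := 14 | P0:I, P1:M(14), P2:I | bus: BusRdX
[4] P0: store L6 := 9 | P0:M(9), P1:I, P2:I | bus: none
[5] P2: load  L6 | P0:S(9), P1:I, P2:S(9) | bus: BusRd,Flush
[6] P0: load  L6 | P0:S(9), P1:I, P2:S(9) | bus: none
[7] P1: store L2 := 58 | P0:I, P1:M(58), P2:I | bus: none
[8] P2: load  L6 | P0:S(9), P1:I, P2:S(9) | bus: none
[9] P2: store L5 := 76 | P0:I, P1:I, P2:M(76) | bus: BusRdX
[10] P1: load  L6 | P0:S(9), P1:S(9), P2:S(9) | bus: BusRd
[11] P0: load  L5 | P0:S(76), P1:I, P2:S(76) | bus: BusRd,Flush
[12] P2: load  L1 | P0:I, P1:I, P2:S(80) | bus: BusRd
[13] P1: load  L6 | P0:S(9), P1:S(9), P2:S(9) | bus: none
[14] P2: load  L6 | P0:S(9), P1:S(9), P2:S(9) | bus: none
[15] P0: store L6 := 93 | P0:M(93), P1:I, P2:I | bus: BusRdX
[16] P2: store L6 := 57 | P0:I, P1:I, P2:M(57) | bus: BusRdX,Flush
[17] P2: load  L4 | P0:I, P1:I, P2:S(10) | bus: BusRd
[18] P0: load  L2 | P0:S(58), P1:S(58), P2:I | bus: BusRd,Flush
[19] P0: store L6 := 34 | P0:M(34), P1:I, P2:I | bus: BusRdX,Flush
[20] P0: store L6 := 66 | P0:M(66), P1:I, P2:I | bus: none
[21] P2: load  L6 | P0:S(66), P1:I, P2:S(66) | bus: BusRd,Flush
[22] P2: store L6 := 64 | P0:I, P1:I, P2:M(64) | bus: BusRdX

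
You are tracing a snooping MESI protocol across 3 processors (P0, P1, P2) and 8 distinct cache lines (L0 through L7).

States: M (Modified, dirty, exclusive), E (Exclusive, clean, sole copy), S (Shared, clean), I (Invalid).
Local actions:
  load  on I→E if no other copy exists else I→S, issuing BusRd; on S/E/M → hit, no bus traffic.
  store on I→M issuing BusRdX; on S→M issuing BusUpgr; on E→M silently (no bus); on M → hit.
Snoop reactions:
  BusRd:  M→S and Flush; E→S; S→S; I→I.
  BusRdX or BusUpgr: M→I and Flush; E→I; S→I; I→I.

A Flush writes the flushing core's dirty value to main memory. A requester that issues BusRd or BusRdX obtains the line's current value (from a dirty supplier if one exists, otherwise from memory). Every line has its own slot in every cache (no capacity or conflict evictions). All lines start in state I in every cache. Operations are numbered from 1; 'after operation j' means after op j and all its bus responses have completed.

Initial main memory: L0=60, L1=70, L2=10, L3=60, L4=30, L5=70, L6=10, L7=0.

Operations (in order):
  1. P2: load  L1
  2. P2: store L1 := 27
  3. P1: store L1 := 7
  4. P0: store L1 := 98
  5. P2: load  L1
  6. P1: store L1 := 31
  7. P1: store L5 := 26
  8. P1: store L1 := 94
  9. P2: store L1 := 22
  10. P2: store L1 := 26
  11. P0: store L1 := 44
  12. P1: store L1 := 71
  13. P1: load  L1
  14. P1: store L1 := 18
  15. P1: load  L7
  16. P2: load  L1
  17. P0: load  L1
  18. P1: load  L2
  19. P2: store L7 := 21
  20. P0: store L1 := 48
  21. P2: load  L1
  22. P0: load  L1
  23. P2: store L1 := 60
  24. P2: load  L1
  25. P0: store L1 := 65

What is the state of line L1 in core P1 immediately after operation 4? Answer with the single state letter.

state = I

  op1 P2: load  L1 → I/I/E on L1; bus BusRd; mem=70
  op2 P2: store L1 := 27 → I/I/M on L1; bus (none); mem=70
  op3 P1: store L1 := 7 → I/M/I on L1; bus BusRdX Flush; mem=27
  op4 P0: store L1 := 98 → M/I/I on L1; bus BusRdX Flush; mem=7
  op5 P2: load  L1 → S/I/S on L1; bus BusRd Flush; mem=98
  op6 P1: store L1 := 31 → I/M/I on L1; bus BusRdX; mem=98
  op7 P1: store L5 := 26 → I/M/I on L5; bus BusRdX; mem=70
  op8 P1: store L1 := 94 → I/M/I on L1; bus (none); mem=98
  op9 P2: store L1 := 22 → I/I/M on L1; bus BusRdX Flush; mem=94
  op10 P2: store L1 := 26 → I/I/M on L1; bus (none); mem=94
  op11 P0: store L1 := 44 → M/I/I on L1; bus BusRdX Flush; mem=26
  op12 P1: store L1 := 71 → I/M/I on L1; bus BusRdX Flush; mem=44
  op13 P1: load  L1 → I/M/I on L1; bus (none); mem=44
  op14 P1: store L1 := 18 → I/M/I on L1; bus (none); mem=44
  op15 P1: load  L7 → I/E/I on L7; bus BusRd; mem=0
  op16 P2: load  L1 → I/S/S on L1; bus BusRd Flush; mem=18
  op17 P0: load  L1 → S/S/S on L1; bus BusRd; mem=18
  op18 P1: load  L2 → I/E/I on L2; bus BusRd; mem=10
  op19 P2: store L7 := 21 → I/I/M on L7; bus BusRdX; mem=0
  op20 P0: store L1 := 48 → M/I/I on L1; bus BusUpgr; mem=18
  op21 P2: load  L1 → S/I/S on L1; bus BusRd Flush; mem=48
  op22 P0: load  L1 → S/I/S on L1; bus (none); mem=48
  op23 P2: store L1 := 60 → I/I/M on L1; bus BusUpgr; mem=48
  op24 P2: load  L1 → I/I/M on L1; bus (none); mem=48
  op25 P0: store L1 := 65 → M/I/I on L1; bus BusRdX Flush; mem=60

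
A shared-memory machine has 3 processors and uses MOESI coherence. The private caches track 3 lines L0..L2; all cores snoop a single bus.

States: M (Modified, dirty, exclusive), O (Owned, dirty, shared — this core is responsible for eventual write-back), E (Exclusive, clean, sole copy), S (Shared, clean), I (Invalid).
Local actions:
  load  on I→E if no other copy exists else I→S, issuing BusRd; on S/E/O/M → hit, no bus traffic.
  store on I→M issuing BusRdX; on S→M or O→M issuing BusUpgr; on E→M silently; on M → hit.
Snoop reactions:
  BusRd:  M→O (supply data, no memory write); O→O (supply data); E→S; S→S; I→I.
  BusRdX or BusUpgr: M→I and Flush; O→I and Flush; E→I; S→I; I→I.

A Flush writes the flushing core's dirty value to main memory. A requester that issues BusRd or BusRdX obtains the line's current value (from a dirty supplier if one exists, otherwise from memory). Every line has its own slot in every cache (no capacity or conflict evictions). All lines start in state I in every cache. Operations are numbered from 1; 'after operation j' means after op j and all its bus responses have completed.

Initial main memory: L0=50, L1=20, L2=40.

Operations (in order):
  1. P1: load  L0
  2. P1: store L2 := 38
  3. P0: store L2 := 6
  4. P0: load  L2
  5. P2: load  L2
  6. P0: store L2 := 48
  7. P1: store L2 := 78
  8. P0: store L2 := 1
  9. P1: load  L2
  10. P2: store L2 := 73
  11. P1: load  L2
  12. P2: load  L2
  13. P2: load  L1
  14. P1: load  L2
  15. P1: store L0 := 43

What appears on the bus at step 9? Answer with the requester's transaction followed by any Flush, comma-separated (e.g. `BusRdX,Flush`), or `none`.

[1] P1: load  L0 | P0:I, P1:E(50), P2:I | bus: BusRd
[2] P1: store L2 := 38 | P0:I, P1:M(38), P2:I | bus: BusRdX
[3] P0: store L2 := 6 | P0:M(6), P1:I, P2:I | bus: BusRdX,Flush
[4] P0: load  L2 | P0:M(6), P1:I, P2:I | bus: none
[5] P2: load  L2 | P0:O(6), P1:I, P2:S(6) | bus: BusRd
[6] P0: store L2 := 48 | P0:M(48), P1:I, P2:I | bus: BusUpgr
[7] P1: store L2 := 78 | P0:I, P1:M(78), P2:I | bus: BusRdX,Flush
[8] P0: store L2 := 1 | P0:M(1), P1:I, P2:I | bus: BusRdX,Flush
[9] P1: load  L2 | P0:O(1), P1:S(1), P2:I | bus: BusRd
[10] P2: store L2 := 73 | P0:I, P1:I, P2:M(73) | bus: BusRdX,Flush
[11] P1: load  L2 | P0:I, P1:S(73), P2:O(73) | bus: BusRd
[12] P2: load  L2 | P0:I, P1:S(73), P2:O(73) | bus: none
[13] P2: load  L1 | P0:I, P1:I, P2:E(20) | bus: BusRd
[14] P1: load  L2 | P0:I, P1:S(73), P2:O(73) | bus: none
[15] P1: store L0 := 43 | P0:I, P1:M(43), P2:I | bus: none

bus = BusRd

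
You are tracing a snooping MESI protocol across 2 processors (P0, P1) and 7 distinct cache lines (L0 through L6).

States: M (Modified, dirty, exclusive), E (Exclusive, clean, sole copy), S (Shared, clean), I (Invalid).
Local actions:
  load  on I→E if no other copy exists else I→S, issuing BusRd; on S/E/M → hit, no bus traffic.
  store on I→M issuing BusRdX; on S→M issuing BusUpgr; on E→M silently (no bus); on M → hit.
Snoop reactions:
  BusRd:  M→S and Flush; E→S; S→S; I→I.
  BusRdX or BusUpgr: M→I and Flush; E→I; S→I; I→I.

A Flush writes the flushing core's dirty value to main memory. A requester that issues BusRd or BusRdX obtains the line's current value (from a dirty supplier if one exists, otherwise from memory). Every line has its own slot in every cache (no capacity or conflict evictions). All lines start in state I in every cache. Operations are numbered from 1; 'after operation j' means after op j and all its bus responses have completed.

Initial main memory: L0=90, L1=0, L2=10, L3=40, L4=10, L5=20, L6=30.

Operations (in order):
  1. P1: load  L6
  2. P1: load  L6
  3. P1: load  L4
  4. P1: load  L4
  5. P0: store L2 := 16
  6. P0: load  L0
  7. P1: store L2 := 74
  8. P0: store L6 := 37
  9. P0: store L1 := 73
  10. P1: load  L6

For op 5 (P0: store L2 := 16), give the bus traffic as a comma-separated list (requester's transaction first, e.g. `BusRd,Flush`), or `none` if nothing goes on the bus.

  op1 P1: load  L6 → I/E on L6; bus BusRd; mem=30
  op2 P1: load  L6 → I/E on L6; bus (none); mem=30
  op3 P1: load  L4 → I/E on L4; bus BusRd; mem=10
  op4 P1: load  L4 → I/E on L4; bus (none); mem=10
  op5 P0: store L2 := 16 → M/I on L2; bus BusRdX; mem=10
  op6 P0: load  L0 → E/I on L0; bus BusRd; mem=90
  op7 P1: store L2 := 74 → I/M on L2; bus BusRdX Flush; mem=16
  op8 P0: store L6 := 37 → M/I on L6; bus BusRdX; mem=30
  op9 P0: store L1 := 73 → M/I on L1; bus BusRdX; mem=0
  op10 P1: load  L6 → S/S on L6; bus BusRd Flush; mem=37

bus = BusRdX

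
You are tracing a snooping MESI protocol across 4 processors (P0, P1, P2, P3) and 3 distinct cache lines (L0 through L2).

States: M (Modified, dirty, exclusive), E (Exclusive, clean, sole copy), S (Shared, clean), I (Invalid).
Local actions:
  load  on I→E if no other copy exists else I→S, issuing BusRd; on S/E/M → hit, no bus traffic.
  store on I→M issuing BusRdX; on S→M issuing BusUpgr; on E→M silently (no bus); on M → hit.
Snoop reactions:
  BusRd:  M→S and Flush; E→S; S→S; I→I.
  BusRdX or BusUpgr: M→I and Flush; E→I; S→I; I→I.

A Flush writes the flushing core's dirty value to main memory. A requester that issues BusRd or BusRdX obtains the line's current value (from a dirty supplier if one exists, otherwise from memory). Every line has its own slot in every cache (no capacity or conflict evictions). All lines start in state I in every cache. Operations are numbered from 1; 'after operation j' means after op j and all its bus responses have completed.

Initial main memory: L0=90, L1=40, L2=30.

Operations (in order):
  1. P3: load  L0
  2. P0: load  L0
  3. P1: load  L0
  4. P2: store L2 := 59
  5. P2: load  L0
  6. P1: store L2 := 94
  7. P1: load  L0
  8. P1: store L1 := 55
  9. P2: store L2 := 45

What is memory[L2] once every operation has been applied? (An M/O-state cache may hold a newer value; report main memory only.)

1. P3: load  L0  bus=[BusRd]  L0: P0=I P1=I P2=I P3=E  mem[L0]=90
2. P0: load  L0  bus=[BusRd]  L0: P0=S P1=I P2=I P3=S  mem[L0]=90
3. P1: load  L0  bus=[BusRd]  L0: P0=S P1=S P2=I P3=S  mem[L0]=90
4. P2: store L2 := 59  bus=[BusRdX]  L2: P0=I P1=I P2=M P3=I  mem[L2]=30
5. P2: load  L0  bus=[BusRd]  L0: P0=S P1=S P2=S P3=S  mem[L0]=90
6. P1: store L2 := 94  bus=[BusRdX,Flush]  L2: P0=I P1=M P2=I P3=I  mem[L2]=59
7. P1: load  L0  bus=[-]  L0: P0=S P1=S P2=S P3=S  mem[L0]=90
8. P1: store L1 := 55  bus=[BusRdX]  L1: P0=I P1=M P2=I P3=I  mem[L1]=40
9. P2: store L2 := 45  bus=[BusRdX,Flush]  L2: P0=I P1=I P2=M P3=I  mem[L2]=94

memory[L2] = 94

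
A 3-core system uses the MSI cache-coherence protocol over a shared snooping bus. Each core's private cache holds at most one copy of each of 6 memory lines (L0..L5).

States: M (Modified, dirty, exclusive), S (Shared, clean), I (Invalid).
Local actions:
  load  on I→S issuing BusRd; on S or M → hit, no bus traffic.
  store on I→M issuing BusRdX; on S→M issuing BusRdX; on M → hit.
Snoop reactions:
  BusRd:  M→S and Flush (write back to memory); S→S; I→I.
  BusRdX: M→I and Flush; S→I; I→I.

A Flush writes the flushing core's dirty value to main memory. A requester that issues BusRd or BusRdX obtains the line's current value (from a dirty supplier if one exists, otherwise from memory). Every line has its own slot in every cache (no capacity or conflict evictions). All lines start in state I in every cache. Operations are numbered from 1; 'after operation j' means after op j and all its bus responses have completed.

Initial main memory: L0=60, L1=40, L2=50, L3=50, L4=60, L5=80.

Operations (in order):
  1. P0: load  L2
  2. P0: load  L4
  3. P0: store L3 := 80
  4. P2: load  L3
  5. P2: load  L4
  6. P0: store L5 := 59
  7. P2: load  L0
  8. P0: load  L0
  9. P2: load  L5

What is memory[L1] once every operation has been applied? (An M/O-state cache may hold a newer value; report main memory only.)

[1] P0: load  L2 | P0:S(50), P1:I, P2:I | bus: BusRd
[2] P0: load  L4 | P0:S(60), P1:I, P2:I | bus: BusRd
[3] P0: store L3 := 80 | P0:M(80), P1:I, P2:I | bus: BusRdX
[4] P2: load  L3 | P0:S(80), P1:I, P2:S(80) | bus: BusRd,Flush
[5] P2: load  L4 | P0:S(60), P1:I, P2:S(60) | bus: BusRd
[6] P0: store L5 := 59 | P0:M(59), P1:I, P2:I | bus: BusRdX
[7] P2: load  L0 | P0:I, P1:I, P2:S(60) | bus: BusRd
[8] P0: load  L0 | P0:S(60), P1:I, P2:S(60) | bus: BusRd
[9] P2: load  L5 | P0:S(59), P1:I, P2:S(59) | bus: BusRd,Flush

memory[L1] = 40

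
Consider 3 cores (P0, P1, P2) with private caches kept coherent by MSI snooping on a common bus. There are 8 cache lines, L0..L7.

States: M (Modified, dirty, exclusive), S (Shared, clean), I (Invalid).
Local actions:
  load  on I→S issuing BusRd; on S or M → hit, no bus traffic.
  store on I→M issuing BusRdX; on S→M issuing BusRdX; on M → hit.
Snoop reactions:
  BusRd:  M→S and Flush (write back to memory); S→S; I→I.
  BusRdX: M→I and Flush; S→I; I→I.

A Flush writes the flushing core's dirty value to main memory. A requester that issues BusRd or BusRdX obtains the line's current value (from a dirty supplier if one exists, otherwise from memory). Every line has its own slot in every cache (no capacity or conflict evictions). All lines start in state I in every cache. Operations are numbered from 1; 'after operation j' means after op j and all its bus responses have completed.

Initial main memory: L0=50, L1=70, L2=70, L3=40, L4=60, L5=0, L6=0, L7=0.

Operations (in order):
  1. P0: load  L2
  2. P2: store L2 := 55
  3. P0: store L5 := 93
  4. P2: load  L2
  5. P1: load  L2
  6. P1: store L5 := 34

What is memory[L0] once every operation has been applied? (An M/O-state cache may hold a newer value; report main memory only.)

step 1: P0: load  L2  ⟶  SII  (L2)  txn=BusRd  M[L2]=70
step 2: P2: store L2 := 55  ⟶  IIM  (L2)  txn=BusRdX  M[L2]=70
step 3: P0: store L5 := 93  ⟶  MII  (L5)  txn=BusRdX  M[L5]=0
step 4: P2: load  L2  ⟶  IIM  (L2)  txn=∅  M[L2]=70
step 5: P1: load  L2  ⟶  ISS  (L2)  txn=BusRd+Flush  M[L2]=55
step 6: P1: store L5 := 34  ⟶  IMI  (L5)  txn=BusRdX+Flush  M[L5]=93

memory[L0] = 50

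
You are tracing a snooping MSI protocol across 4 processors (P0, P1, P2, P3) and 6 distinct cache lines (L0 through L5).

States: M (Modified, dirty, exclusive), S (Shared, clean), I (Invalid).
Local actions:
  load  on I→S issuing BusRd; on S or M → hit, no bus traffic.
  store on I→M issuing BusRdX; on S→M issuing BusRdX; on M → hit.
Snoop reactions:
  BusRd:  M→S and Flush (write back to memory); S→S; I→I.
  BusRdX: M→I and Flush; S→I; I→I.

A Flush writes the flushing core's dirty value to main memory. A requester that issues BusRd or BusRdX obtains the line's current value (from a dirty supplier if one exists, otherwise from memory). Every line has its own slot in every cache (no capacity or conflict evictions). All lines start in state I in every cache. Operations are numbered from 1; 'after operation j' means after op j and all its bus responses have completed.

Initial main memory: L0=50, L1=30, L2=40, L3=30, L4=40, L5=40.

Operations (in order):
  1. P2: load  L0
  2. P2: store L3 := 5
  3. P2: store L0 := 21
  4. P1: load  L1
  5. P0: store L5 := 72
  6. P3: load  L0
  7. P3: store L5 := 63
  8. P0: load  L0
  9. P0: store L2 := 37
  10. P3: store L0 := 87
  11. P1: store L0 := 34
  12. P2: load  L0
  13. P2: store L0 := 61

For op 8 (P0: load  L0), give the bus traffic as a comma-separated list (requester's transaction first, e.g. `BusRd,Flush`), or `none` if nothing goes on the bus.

[1] P2: load  L0 | P0:I, P1:I, P2:S(50), P3:I | bus: BusRd
[2] P2: store L3 := 5 | P0:I, P1:I, P2:M(5), P3:I | bus: BusRdX
[3] P2: store L0 := 21 | P0:I, P1:I, P2:M(21), P3:I | bus: BusRdX
[4] P1: load  L1 | P0:I, P1:S(30), P2:I, P3:I | bus: BusRd
[5] P0: store L5 := 72 | P0:M(72), P1:I, P2:I, P3:I | bus: BusRdX
[6] P3: load  L0 | P0:I, P1:I, P2:S(21), P3:S(21) | bus: BusRd,Flush
[7] P3: store L5 := 63 | P0:I, P1:I, P2:I, P3:M(63) | bus: BusRdX,Flush
[8] P0: load  L0 | P0:S(21), P1:I, P2:S(21), P3:S(21) | bus: BusRd
[9] P0: store L2 := 37 | P0:M(37), P1:I, P2:I, P3:I | bus: BusRdX
[10] P3: store L0 := 87 | P0:I, P1:I, P2:I, P3:M(87) | bus: BusRdX
[11] P1: store L0 := 34 | P0:I, P1:M(34), P2:I, P3:I | bus: BusRdX,Flush
[12] P2: load  L0 | P0:I, P1:S(34), P2:S(34), P3:I | bus: BusRd,Flush
[13] P2: store L0 := 61 | P0:I, P1:I, P2:M(61), P3:I | bus: BusRdX

bus = BusRd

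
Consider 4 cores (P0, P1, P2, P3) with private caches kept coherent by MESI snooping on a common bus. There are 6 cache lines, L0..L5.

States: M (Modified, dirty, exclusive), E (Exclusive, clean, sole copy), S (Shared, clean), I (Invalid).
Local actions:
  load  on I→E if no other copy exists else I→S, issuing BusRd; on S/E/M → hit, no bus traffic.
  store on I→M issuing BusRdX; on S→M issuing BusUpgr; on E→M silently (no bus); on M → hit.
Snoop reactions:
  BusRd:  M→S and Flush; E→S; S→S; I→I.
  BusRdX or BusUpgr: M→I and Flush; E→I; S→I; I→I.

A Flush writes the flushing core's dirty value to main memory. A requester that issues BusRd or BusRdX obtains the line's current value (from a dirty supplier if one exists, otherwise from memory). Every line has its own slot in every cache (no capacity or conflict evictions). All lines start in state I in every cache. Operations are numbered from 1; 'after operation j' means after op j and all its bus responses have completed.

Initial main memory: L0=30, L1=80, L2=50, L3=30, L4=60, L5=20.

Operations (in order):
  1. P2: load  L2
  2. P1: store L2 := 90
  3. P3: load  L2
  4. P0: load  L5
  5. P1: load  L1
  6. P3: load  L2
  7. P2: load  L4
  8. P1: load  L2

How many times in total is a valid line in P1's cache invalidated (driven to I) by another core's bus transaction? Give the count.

invalidations = 0

[1] P2: load  L2 | P0:I, P1:I, P2:E(50), P3:I | bus: BusRd
[2] P1: store L2 := 90 | P0:I, P1:M(90), P2:I, P3:I | bus: BusRdX
[3] P3: load  L2 | P0:I, P1:S(90), P2:I, P3:S(90) | bus: BusRd,Flush
[4] P0: load  L5 | P0:E(20), P1:I, P2:I, P3:I | bus: BusRd
[5] P1: load  L1 | P0:I, P1:E(80), P2:I, P3:I | bus: BusRd
[6] P3: load  L2 | P0:I, P1:S(90), P2:I, P3:S(90) | bus: none
[7] P2: load  L4 | P0:I, P1:I, P2:E(60), P3:I | bus: BusRd
[8] P1: load  L2 | P0:I, P1:S(90), P2:I, P3:S(90) | bus: none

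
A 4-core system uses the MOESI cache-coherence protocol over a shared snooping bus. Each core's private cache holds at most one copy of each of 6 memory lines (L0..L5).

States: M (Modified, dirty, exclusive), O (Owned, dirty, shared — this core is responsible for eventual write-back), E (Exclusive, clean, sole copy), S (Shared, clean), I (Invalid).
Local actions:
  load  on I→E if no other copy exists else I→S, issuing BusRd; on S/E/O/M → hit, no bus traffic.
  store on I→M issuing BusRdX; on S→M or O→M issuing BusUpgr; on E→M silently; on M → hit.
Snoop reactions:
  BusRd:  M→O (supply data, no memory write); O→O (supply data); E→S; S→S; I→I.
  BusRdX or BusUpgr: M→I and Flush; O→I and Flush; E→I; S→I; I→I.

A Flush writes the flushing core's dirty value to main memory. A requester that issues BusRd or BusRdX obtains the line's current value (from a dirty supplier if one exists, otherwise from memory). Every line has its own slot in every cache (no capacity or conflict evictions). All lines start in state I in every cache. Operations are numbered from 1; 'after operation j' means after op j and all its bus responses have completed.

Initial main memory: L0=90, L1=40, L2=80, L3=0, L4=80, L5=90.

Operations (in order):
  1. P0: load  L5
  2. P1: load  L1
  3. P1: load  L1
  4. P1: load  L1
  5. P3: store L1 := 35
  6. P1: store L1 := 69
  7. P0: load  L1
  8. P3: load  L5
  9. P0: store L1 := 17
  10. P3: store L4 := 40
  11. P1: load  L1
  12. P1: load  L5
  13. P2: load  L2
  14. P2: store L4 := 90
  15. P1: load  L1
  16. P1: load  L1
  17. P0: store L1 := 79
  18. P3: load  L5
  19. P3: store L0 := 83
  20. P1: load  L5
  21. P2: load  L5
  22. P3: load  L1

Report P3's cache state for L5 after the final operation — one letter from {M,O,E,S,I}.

[1] P0: load  L5 | P0:E(90), P1:I, P2:I, P3:I | bus: BusRd
[2] P1: load  L1 | P0:I, P1:E(40), P2:I, P3:I | bus: BusRd
[3] P1: load  L1 | P0:I, P1:E(40), P2:I, P3:I | bus: none
[4] P1: load  L1 | P0:I, P1:E(40), P2:I, P3:I | bus: none
[5] P3: store L1 := 35 | P0:I, P1:I, P2:I, P3:M(35) | bus: BusRdX
[6] P1: store L1 := 69 | P0:I, P1:M(69), P2:I, P3:I | bus: BusRdX,Flush
[7] P0: load  L1 | P0:S(69), P1:O(69), P2:I, P3:I | bus: BusRd
[8] P3: load  L5 | P0:S(90), P1:I, P2:I, P3:S(90) | bus: BusRd
[9] P0: store L1 := 17 | P0:M(17), P1:I, P2:I, P3:I | bus: BusUpgr,Flush
[10] P3: store L4 := 40 | P0:I, P1:I, P2:I, P3:M(40) | bus: BusRdX
[11] P1: load  L1 | P0:O(17), P1:S(17), P2:I, P3:I | bus: BusRd
[12] P1: load  L5 | P0:S(90), P1:S(90), P2:I, P3:S(90) | bus: BusRd
[13] P2: load  L2 | P0:I, P1:I, P2:E(80), P3:I | bus: BusRd
[14] P2: store L4 := 90 | P0:I, P1:I, P2:M(90), P3:I | bus: BusRdX,Flush
[15] P1: load  L1 | P0:O(17), P1:S(17), P2:I, P3:I | bus: none
[16] P1: load  L1 | P0:O(17), P1:S(17), P2:I, P3:I | bus: none
[17] P0: store L1 := 79 | P0:M(79), P1:I, P2:I, P3:I | bus: BusUpgr
[18] P3: load  L5 | P0:S(90), P1:S(90), P2:I, P3:S(90) | bus: none
[19] P3: store L0 := 83 | P0:I, P1:I, P2:I, P3:M(83) | bus: BusRdX
[20] P1: load  L5 | P0:S(90), P1:S(90), P2:I, P3:S(90) | bus: none
[21] P2: load  L5 | P0:S(90), P1:S(90), P2:S(90), P3:S(90) | bus: BusRd
[22] P3: load  L1 | P0:O(79), P1:I, P2:I, P3:S(79) | bus: BusRd

state = S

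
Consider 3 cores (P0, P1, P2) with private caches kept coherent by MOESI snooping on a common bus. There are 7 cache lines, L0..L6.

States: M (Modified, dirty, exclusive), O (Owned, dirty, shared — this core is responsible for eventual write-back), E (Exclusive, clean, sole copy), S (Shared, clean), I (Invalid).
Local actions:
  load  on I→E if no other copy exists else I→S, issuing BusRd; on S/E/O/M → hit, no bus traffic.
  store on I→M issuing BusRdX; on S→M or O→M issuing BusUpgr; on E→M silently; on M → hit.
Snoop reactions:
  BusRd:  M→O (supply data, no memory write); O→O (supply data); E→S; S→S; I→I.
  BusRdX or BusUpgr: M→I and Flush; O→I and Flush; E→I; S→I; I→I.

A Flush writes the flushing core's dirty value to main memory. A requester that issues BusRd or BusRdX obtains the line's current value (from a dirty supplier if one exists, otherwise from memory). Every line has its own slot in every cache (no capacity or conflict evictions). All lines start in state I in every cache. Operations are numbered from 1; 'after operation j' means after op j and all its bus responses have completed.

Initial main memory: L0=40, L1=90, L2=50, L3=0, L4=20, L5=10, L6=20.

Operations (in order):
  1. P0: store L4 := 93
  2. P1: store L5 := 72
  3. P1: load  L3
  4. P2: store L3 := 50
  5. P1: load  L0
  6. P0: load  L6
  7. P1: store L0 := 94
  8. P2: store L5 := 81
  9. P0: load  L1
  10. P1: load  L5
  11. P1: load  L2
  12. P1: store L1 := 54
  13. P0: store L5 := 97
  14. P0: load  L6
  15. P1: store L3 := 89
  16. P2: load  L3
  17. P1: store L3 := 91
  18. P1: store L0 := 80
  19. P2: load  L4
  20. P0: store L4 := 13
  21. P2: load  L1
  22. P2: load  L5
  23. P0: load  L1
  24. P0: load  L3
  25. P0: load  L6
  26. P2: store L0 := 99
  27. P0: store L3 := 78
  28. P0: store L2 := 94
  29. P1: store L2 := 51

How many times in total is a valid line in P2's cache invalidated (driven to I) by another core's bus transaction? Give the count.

  op1 P0: store L4 := 93 → M/I/I on L4; bus BusRdX; mem=20
  op2 P1: store L5 := 72 → I/M/I on L5; bus BusRdX; mem=10
  op3 P1: load  L3 → I/E/I on L3; bus BusRd; mem=0
  op4 P2: store L3 := 50 → I/I/M on L3; bus BusRdX; mem=0
  op5 P1: load  L0 → I/E/I on L0; bus BusRd; mem=40
  op6 P0: load  L6 → E/I/I on L6; bus BusRd; mem=20
  op7 P1: store L0 := 94 → I/M/I on L0; bus (none); mem=40
  op8 P2: store L5 := 81 → I/I/M on L5; bus BusRdX Flush; mem=72
  op9 P0: load  L1 → E/I/I on L1; bus BusRd; mem=90
  op10 P1: load  L5 → I/S/O on L5; bus BusRd; mem=72
  op11 P1: load  L2 → I/E/I on L2; bus BusRd; mem=50
  op12 P1: store L1 := 54 → I/M/I on L1; bus BusRdX; mem=90
  op13 P0: store L5 := 97 → M/I/I on L5; bus BusRdX Flush; mem=81
  op14 P0: load  L6 → E/I/I on L6; bus (none); mem=20
  op15 P1: store L3 := 89 → I/M/I on L3; bus BusRdX Flush; mem=50
  op16 P2: load  L3 → I/O/S on L3; bus BusRd; mem=50
  op17 P1: store L3 := 91 → I/M/I on L3; bus BusUpgr; mem=50
  op18 P1: store L0 := 80 → I/M/I on L0; bus (none); mem=40
  op19 P2: load  L4 → O/I/S on L4; bus BusRd; mem=20
  op20 P0: store L4 := 13 → M/I/I on L4; bus BusUpgr; mem=20
  op21 P2: load  L1 → I/O/S on L1; bus BusRd; mem=90
  op22 P2: load  L5 → O/I/S on L5; bus BusRd; mem=81
  op23 P0: load  L1 → S/O/S on L1; bus BusRd; mem=90
  op24 P0: load  L3 → S/O/I on L3; bus BusRd; mem=50
  op25 P0: load  L6 → E/I/I on L6; bus (none); mem=20
  op26 P2: store L0 := 99 → I/I/M on L0; bus BusRdX Flush; mem=80
  op27 P0: store L3 := 78 → M/I/I on L3; bus BusUpgr Flush; mem=91
  op28 P0: store L2 := 94 → M/I/I on L2; bus BusRdX; mem=50
  op29 P1: store L2 := 51 → I/M/I on L2; bus BusRdX Flush; mem=94

invalidations = 4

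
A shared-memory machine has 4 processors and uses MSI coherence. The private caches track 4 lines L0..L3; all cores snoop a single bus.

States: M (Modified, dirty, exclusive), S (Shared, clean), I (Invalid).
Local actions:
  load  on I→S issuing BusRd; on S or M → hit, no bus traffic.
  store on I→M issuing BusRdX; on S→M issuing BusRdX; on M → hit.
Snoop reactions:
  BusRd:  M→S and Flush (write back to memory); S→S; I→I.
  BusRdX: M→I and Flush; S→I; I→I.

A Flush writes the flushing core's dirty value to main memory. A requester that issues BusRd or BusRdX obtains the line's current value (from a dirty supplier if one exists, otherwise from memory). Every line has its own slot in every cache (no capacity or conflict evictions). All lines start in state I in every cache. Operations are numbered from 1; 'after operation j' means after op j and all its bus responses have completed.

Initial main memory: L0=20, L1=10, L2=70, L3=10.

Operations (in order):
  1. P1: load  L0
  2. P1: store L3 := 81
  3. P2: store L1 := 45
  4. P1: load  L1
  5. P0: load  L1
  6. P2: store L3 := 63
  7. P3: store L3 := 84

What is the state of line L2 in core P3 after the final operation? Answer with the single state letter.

state = I

1. P1: load  L0  bus=[BusRd]  L0: P0=I P1=S P2=I P3=I  mem[L0]=20
2. P1: store L3 := 81  bus=[BusRdX]  L3: P0=I P1=M P2=I P3=I  mem[L3]=10
3. P2: store L1 := 45  bus=[BusRdX]  L1: P0=I P1=I P2=M P3=I  mem[L1]=10
4. P1: load  L1  bus=[BusRd,Flush]  L1: P0=I P1=S P2=S P3=I  mem[L1]=45
5. P0: load  L1  bus=[BusRd]  L1: P0=S P1=S P2=S P3=I  mem[L1]=45
6. P2: store L3 := 63  bus=[BusRdX,Flush]  L3: P0=I P1=I P2=M P3=I  mem[L3]=81
7. P3: store L3 := 84  bus=[BusRdX,Flush]  L3: P0=I P1=I P2=I P3=M  mem[L3]=63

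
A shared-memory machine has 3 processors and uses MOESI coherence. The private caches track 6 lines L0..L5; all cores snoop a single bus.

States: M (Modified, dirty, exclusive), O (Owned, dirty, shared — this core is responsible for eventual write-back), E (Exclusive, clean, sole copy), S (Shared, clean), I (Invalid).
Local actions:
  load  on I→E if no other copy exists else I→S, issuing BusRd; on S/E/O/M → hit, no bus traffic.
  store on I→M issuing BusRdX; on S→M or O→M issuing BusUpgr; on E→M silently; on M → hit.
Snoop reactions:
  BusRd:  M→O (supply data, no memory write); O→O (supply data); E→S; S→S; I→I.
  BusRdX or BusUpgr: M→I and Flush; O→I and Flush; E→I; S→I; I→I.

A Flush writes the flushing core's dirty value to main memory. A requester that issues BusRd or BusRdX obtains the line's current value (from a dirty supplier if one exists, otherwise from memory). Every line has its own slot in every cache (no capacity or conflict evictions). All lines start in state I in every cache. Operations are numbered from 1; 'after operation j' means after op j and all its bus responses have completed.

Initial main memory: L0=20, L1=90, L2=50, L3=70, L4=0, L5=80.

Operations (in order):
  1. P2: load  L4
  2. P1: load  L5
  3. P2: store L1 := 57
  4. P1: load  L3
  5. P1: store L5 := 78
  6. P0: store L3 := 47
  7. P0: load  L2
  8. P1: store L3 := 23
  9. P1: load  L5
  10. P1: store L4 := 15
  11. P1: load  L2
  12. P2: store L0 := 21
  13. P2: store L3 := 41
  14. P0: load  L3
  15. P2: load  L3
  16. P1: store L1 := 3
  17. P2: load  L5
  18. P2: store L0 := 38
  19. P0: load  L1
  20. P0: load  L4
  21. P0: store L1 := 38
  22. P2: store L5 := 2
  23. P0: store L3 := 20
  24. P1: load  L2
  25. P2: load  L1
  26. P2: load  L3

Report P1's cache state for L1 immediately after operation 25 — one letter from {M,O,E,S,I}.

  op1 P2: load  L4 → I/I/E on L4; bus BusRd; mem=0
  op2 P1: load  L5 → I/E/I on L5; bus BusRd; mem=80
  op3 P2: store L1 := 57 → I/I/M on L1; bus BusRdX; mem=90
  op4 P1: load  L3 → I/E/I on L3; bus BusRd; mem=70
  op5 P1: store L5 := 78 → I/M/I on L5; bus (none); mem=80
  op6 P0: store L3 := 47 → M/I/I on L3; bus BusRdX; mem=70
  op7 P0: load  L2 → E/I/I on L2; bus BusRd; mem=50
  op8 P1: store L3 := 23 → I/M/I on L3; bus BusRdX Flush; mem=47
  op9 P1: load  L5 → I/M/I on L5; bus (none); mem=80
  op10 P1: store L4 := 15 → I/M/I on L4; bus BusRdX; mem=0
  op11 P1: load  L2 → S/S/I on L2; bus BusRd; mem=50
  op12 P2: store L0 := 21 → I/I/M on L0; bus BusRdX; mem=20
  op13 P2: store L3 := 41 → I/I/M on L3; bus BusRdX Flush; mem=23
  op14 P0: load  L3 → S/I/O on L3; bus BusRd; mem=23
  op15 P2: load  L3 → S/I/O on L3; bus (none); mem=23
  op16 P1: store L1 := 3 → I/M/I on L1; bus BusRdX Flush; mem=57
  op17 P2: load  L5 → I/O/S on L5; bus BusRd; mem=80
  op18 P2: store L0 := 38 → I/I/M on L0; bus (none); mem=20
  op19 P0: load  L1 → S/O/I on L1; bus BusRd; mem=57
  op20 P0: load  L4 → S/O/I on L4; bus BusRd; mem=0
  op21 P0: store L1 := 38 → M/I/I on L1; bus BusUpgr Flush; mem=3
  op22 P2: store L5 := 2 → I/I/M on L5; bus BusUpgr Flush; mem=78
  op23 P0: store L3 := 20 → M/I/I on L3; bus BusUpgr Flush; mem=41
  op24 P1: load  L2 → S/S/I on L2; bus (none); mem=50
  op25 P2: load  L1 → O/I/S on L1; bus BusRd; mem=3
  op26 P2: load  L3 → O/I/S on L3; bus BusRd; mem=41

state = I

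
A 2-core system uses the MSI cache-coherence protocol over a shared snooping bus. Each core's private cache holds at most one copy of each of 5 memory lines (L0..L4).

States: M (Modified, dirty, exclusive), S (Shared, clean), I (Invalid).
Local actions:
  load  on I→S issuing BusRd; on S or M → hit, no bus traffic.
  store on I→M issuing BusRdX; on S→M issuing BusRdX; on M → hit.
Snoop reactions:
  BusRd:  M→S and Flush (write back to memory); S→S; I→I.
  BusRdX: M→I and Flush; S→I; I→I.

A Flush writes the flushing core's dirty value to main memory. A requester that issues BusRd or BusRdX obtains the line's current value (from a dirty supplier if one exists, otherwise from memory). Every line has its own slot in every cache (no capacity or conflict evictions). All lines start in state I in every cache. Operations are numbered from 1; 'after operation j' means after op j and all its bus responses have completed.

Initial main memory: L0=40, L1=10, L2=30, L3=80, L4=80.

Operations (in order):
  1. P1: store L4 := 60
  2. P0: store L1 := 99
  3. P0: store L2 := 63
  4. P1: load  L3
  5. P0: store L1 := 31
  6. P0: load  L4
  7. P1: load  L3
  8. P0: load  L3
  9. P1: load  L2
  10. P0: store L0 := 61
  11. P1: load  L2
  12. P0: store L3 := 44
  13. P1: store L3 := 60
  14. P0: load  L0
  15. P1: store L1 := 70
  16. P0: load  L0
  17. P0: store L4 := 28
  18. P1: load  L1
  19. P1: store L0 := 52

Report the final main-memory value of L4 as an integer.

memory[L4] = 60

1. P1: store L4 := 60  bus=[BusRdX]  L4: P0=I P1=M  mem[L4]=80
2. P0: store L1 := 99  bus=[BusRdX]  L1: P0=M P1=I  mem[L1]=10
3. P0: store L2 := 63  bus=[BusRdX]  L2: P0=M P1=I  mem[L2]=30
4. P1: load  L3  bus=[BusRd]  L3: P0=I P1=S  mem[L3]=80
5. P0: store L1 := 31  bus=[-]  L1: P0=M P1=I  mem[L1]=10
6. P0: load  L4  bus=[BusRd,Flush]  L4: P0=S P1=S  mem[L4]=60
7. P1: load  L3  bus=[-]  L3: P0=I P1=S  mem[L3]=80
8. P0: load  L3  bus=[BusRd]  L3: P0=S P1=S  mem[L3]=80
9. P1: load  L2  bus=[BusRd,Flush]  L2: P0=S P1=S  mem[L2]=63
10. P0: store L0 := 61  bus=[BusRdX]  L0: P0=M P1=I  mem[L0]=40
11. P1: load  L2  bus=[-]  L2: P0=S P1=S  mem[L2]=63
12. P0: store L3 := 44  bus=[BusRdX]  L3: P0=M P1=I  mem[L3]=80
13. P1: store L3 := 60  bus=[BusRdX,Flush]  L3: P0=I P1=M  mem[L3]=44
14. P0: load  L0  bus=[-]  L0: P0=M P1=I  mem[L0]=40
15. P1: store L1 := 70  bus=[BusRdX,Flush]  L1: P0=I P1=M  mem[L1]=31
16. P0: load  L0  bus=[-]  L0: P0=M P1=I  mem[L0]=40
17. P0: store L4 := 28  bus=[BusRdX]  L4: P0=M P1=I  mem[L4]=60
18. P1: load  L1  bus=[-]  L1: P0=I P1=M  mem[L1]=31
19. P1: store L0 := 52  bus=[BusRdX,Flush]  L0: P0=I P1=M  mem[L0]=61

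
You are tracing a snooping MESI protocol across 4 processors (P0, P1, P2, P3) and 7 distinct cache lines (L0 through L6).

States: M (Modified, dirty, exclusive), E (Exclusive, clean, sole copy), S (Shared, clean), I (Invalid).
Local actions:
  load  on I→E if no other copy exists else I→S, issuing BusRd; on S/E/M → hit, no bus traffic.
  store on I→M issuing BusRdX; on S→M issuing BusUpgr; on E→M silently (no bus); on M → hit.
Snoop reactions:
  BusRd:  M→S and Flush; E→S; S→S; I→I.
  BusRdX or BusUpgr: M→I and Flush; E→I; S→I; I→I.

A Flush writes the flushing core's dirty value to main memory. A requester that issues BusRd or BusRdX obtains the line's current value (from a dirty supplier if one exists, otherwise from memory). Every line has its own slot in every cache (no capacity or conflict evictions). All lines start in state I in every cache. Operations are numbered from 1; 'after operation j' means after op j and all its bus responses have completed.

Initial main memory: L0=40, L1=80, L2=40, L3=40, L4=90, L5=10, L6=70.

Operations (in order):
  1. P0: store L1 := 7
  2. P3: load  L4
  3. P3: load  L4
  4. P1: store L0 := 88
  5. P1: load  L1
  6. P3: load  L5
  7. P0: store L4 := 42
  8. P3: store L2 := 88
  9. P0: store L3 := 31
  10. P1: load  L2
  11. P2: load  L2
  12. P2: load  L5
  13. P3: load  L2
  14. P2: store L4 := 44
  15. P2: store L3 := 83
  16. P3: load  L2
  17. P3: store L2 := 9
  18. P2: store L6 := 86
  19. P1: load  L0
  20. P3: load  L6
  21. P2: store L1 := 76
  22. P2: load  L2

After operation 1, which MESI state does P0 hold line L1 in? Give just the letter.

state = M

[1] P0: store L1 := 7 | P0:M(7), P1:I, P2:I, P3:I | bus: BusRdX
[2] P3: load  L4 | P0:I, P1:I, P2:I, P3:E(90) | bus: BusRd
[3] P3: load  L4 | P0:I, P1:I, P2:I, P3:E(90) | bus: none
[4] P1: store L0 := 88 | P0:I, P1:M(88), P2:I, P3:I | bus: BusRdX
[5] P1: load  L1 | P0:S(7), P1:S(7), P2:I, P3:I | bus: BusRd,Flush
[6] P3: load  L5 | P0:I, P1:I, P2:I, P3:E(10) | bus: BusRd
[7] P0: store L4 := 42 | P0:M(42), P1:I, P2:I, P3:I | bus: BusRdX
[8] P3: store L2 := 88 | P0:I, P1:I, P2:I, P3:M(88) | bus: BusRdX
[9] P0: store L3 := 31 | P0:M(31), P1:I, P2:I, P3:I | bus: BusRdX
[10] P1: load  L2 | P0:I, P1:S(88), P2:I, P3:S(88) | bus: BusRd,Flush
[11] P2: load  L2 | P0:I, P1:S(88), P2:S(88), P3:S(88) | bus: BusRd
[12] P2: load  L5 | P0:I, P1:I, P2:S(10), P3:S(10) | bus: BusRd
[13] P3: load  L2 | P0:I, P1:S(88), P2:S(88), P3:S(88) | bus: none
[14] P2: store L4 := 44 | P0:I, P1:I, P2:M(44), P3:I | bus: BusRdX,Flush
[15] P2: store L3 := 83 | P0:I, P1:I, P2:M(83), P3:I | bus: BusRdX,Flush
[16] P3: load  L2 | P0:I, P1:S(88), P2:S(88), P3:S(88) | bus: none
[17] P3: store L2 := 9 | P0:I, P1:I, P2:I, P3:M(9) | bus: BusUpgr
[18] P2: store L6 := 86 | P0:I, P1:I, P2:M(86), P3:I | bus: BusRdX
[19] P1: load  L0 | P0:I, P1:M(88), P2:I, P3:I | bus: none
[20] P3: load  L6 | P0:I, P1:I, P2:S(86), P3:S(86) | bus: BusRd,Flush
[21] P2: store L1 := 76 | P0:I, P1:I, P2:M(76), P3:I | bus: BusRdX
[22] P2: load  L2 | P0:I, P1:I, P2:S(9), P3:S(9) | bus: BusRd,Flush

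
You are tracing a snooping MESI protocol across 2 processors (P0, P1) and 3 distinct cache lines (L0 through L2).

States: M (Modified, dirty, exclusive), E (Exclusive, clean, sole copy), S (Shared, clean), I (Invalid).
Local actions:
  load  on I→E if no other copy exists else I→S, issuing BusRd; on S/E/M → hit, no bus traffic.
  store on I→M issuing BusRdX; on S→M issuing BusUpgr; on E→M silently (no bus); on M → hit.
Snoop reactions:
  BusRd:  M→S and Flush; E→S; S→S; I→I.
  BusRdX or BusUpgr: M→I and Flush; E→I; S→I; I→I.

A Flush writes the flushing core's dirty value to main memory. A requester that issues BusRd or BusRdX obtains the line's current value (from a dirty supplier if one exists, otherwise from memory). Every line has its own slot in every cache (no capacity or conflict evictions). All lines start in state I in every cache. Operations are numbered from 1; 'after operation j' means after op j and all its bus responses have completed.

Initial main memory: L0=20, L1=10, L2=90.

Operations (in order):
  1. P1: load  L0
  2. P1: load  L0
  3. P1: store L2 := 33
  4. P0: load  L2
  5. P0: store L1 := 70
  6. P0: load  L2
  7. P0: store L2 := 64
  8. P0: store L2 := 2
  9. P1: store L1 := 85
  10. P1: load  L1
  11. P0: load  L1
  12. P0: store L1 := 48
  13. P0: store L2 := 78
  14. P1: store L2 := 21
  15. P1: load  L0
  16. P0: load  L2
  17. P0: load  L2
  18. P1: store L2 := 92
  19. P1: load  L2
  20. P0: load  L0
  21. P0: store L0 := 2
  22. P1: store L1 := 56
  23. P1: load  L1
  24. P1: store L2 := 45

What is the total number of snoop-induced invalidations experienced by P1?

[1] P1: load  L0 | P0:I, P1:E(20) | bus: BusRd
[2] P1: load  L0 | P0:I, P1:E(20) | bus: none
[3] P1: store L2 := 33 | P0:I, P1:M(33) | bus: BusRdX
[4] P0: load  L2 | P0:S(33), P1:S(33) | bus: BusRd,Flush
[5] P0: store L1 := 70 | P0:M(70), P1:I | bus: BusRdX
[6] P0: load  L2 | P0:S(33), P1:S(33) | bus: none
[7] P0: store L2 := 64 | P0:M(64), P1:I | bus: BusUpgr
[8] P0: store L2 := 2 | P0:M(2), P1:I | bus: none
[9] P1: store L1 := 85 | P0:I, P1:M(85) | bus: BusRdX,Flush
[10] P1: load  L1 | P0:I, P1:M(85) | bus: none
[11] P0: load  L1 | P0:S(85), P1:S(85) | bus: BusRd,Flush
[12] P0: store L1 := 48 | P0:M(48), P1:I | bus: BusUpgr
[13] P0: store L2 := 78 | P0:M(78), P1:I | bus: none
[14] P1: store L2 := 21 | P0:I, P1:M(21) | bus: BusRdX,Flush
[15] P1: load  L0 | P0:I, P1:E(20) | bus: none
[16] P0: load  L2 | P0:S(21), P1:S(21) | bus: BusRd,Flush
[17] P0: load  L2 | P0:S(21), P1:S(21) | bus: none
[18] P1: store L2 := 92 | P0:I, P1:M(92) | bus: BusUpgr
[19] P1: load  L2 | P0:I, P1:M(92) | bus: none
[20] P0: load  L0 | P0:S(20), P1:S(20) | bus: BusRd
[21] P0: store L0 := 2 | P0:M(2), P1:I | bus: BusUpgr
[22] P1: store L1 := 56 | P0:I, P1:M(56) | bus: BusRdX,Flush
[23] P1: load  L1 | P0:I, P1:M(56) | bus: none
[24] P1: store L2 := 45 | P0:I, P1:M(45) | bus: none

invalidations = 3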